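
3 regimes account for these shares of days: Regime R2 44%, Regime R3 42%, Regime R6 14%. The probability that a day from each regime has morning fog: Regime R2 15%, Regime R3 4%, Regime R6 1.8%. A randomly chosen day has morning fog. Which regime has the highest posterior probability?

Prior × likelihood for each hypothesis:
  Regime R2: 0.44 × 0.15 = 0.066
  Regime R3: 0.42 × 0.04 = 0.0168
  Regime R6: 0.14 × 0.018 = 0.00252
Normalizing constant = 0.08532.
Largest term belongs to Regime R2, so Regime R2 is most probable.

Regime R2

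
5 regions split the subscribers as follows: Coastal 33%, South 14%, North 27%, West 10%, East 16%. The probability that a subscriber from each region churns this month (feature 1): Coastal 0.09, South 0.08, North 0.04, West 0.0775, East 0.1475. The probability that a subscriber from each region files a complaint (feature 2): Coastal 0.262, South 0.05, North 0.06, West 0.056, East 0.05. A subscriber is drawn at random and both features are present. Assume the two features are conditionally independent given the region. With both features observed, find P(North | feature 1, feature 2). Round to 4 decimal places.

By Bayes' rule, posterior ∝ prior × likelihood:
  Coastal: 0.33 × 0.09 × 0.262 = 0.0077814
  South: 0.14 × 0.08 × 0.05 = 0.00056
  North: 0.27 × 0.04 × 0.06 = 0.000648
  West: 0.1 × 0.0775 × 0.056 = 0.000434
  East: 0.16 × 0.1475 × 0.05 = 0.00118
Sum = 0.0106034.
P(North | evidence) = 0.000648 / 0.0106034 ≈ 0.0611.

0.0611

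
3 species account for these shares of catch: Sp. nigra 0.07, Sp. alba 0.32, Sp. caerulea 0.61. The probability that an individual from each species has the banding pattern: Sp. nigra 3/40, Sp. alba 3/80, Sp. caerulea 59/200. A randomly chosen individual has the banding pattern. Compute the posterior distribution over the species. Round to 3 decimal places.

Prior × likelihood for each hypothesis:
  Sp. nigra: 0.07 × 0.075 = 0.00525
  Sp. alba: 0.32 × 0.0375 = 0.012
  Sp. caerulea: 0.61 × 0.295 = 0.17995
Normalizing constant = 0.1972.
P(Sp. nigra | banded) = 0.00525/0.1972 ≈ 0.027
P(Sp. alba | banded) = 0.012/0.1972 ≈ 0.061
P(Sp. caerulea | banded) = 0.17995/0.1972 ≈ 0.913

Sp. nigra 0.027, Sp. alba 0.061, Sp. caerulea 0.913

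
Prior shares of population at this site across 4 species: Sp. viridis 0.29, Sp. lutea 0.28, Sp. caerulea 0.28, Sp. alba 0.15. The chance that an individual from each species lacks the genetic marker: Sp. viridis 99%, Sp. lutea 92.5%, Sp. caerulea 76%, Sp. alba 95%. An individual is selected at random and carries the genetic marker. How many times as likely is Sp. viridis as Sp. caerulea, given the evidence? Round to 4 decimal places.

0.0432

Taking complements, P(marker | each) = Sp. viridis 0.01, Sp. lutea 0.075, Sp. caerulea 0.24, Sp. alba 0.05.
Prior × likelihood for each hypothesis:
  Sp. viridis: 0.29 × 0.01 = 0.0029
  Sp. lutea: 0.28 × 0.075 = 0.021
  Sp. caerulea: 0.28 × 0.24 = 0.0672
  Sp. alba: 0.15 × 0.05 = 0.0075
Sum = 0.0986.
The ratio is 0.0029 / 0.0672 (the normalizer cancels) = 0.0432.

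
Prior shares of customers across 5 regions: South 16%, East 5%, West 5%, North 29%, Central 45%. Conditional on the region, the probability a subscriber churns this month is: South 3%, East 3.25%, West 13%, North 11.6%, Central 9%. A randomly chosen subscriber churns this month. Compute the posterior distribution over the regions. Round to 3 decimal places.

South 0.055, East 0.019, West 0.075, North 0.386, Central 0.465

By Bayes' rule, posterior ∝ prior × likelihood:
  South: 0.16 × 0.03 = 0.0048
  East: 0.05 × 0.0325 = 0.001625
  West: 0.05 × 0.13 = 0.0065
  North: 0.29 × 0.116 = 0.03364
  Central: 0.45 × 0.09 = 0.0405
Normalizing constant = 0.087065.
P(South | churn) = 0.0048/0.087065 ≈ 0.055
P(East | churn) = 0.001625/0.087065 ≈ 0.019
P(West | churn) = 0.0065/0.087065 ≈ 0.075
P(North | churn) = 0.03364/0.087065 ≈ 0.386
P(Central | churn) = 0.0405/0.087065 ≈ 0.465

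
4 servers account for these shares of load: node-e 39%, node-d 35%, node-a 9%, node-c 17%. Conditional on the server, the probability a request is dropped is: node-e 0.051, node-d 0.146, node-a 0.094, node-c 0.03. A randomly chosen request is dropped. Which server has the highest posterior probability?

Unnormalized posteriors (prior × likelihood):
  node-e: 0.39 × 0.051 = 0.01989
  node-d: 0.35 × 0.146 = 0.0511
  node-a: 0.09 × 0.094 = 0.00846
  node-c: 0.17 × 0.03 = 0.0051
Normalizing constant = 0.08455.
Largest term belongs to node-d, so node-d is most probable.

node-d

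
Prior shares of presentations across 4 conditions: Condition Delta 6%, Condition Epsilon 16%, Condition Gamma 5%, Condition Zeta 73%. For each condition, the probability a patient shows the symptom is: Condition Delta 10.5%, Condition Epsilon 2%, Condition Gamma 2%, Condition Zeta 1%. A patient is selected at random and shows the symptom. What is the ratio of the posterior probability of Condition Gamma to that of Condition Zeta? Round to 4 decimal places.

Unnormalized posteriors (prior × likelihood):
  Condition Delta: 0.06 × 0.105 = 0.0063
  Condition Epsilon: 0.16 × 0.02 = 0.0032
  Condition Gamma: 0.05 × 0.02 = 0.001
  Condition Zeta: 0.73 × 0.01 = 0.0073
Total = 0.0178.
The ratio is 0.001 / 0.0073 (the normalizer cancels) = 0.1370.

0.1370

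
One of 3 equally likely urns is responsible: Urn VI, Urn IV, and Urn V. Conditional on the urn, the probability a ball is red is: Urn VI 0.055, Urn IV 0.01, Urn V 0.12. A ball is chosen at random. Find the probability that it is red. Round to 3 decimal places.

Since the prior is uniform, the posterior is proportional to the likelihood:
  Urn VI: 0.055
  Urn IV: 0.01
  Urn V: 0.12
P(red) = (1/3) × (0.055 + 0.01 + 0.12) = 0.185/3 ≈ 0.062.

0.062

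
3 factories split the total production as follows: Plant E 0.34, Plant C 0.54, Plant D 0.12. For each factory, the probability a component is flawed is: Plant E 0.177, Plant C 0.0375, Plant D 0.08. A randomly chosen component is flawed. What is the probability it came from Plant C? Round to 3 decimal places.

Prior × likelihood for each hypothesis:
  Plant E: 0.34 × 0.177 = 0.06018
  Plant C: 0.54 × 0.0375 = 0.02025
  Plant D: 0.12 × 0.08 = 0.0096
Sum = 0.09003.
P(Plant C | evidence) = 0.02025 / 0.09003 ≈ 0.225.

0.225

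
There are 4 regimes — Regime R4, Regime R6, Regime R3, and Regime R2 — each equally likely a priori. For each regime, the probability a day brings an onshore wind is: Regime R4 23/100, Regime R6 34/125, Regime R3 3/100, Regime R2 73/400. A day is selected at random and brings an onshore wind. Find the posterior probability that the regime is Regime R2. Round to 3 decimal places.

Since the prior is uniform, the posterior is proportional to the likelihood:
  Regime R4: 0.23
  Regime R6: 0.272
  Regime R3: 0.03
  Regime R2: 0.1825
Sum = 0.7145.
P(Regime R2 | evidence) = 0.1825 / 0.7145 ≈ 0.255.

0.255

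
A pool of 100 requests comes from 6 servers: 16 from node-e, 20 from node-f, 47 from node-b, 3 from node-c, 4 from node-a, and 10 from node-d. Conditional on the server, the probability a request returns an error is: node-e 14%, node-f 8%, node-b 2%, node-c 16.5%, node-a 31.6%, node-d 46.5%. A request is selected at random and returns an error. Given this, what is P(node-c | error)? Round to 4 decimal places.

0.0442

Compute prior × likelihood for every hypothesis:
  node-e: 0.16 × 0.14 = 0.0224
  node-f: 0.2 × 0.08 = 0.016
  node-b: 0.47 × 0.02 = 0.0094
  node-c: 0.03 × 0.165 = 0.00495
  node-a: 0.04 × 0.316 = 0.01264
  node-d: 0.1 × 0.465 = 0.0465
Sum = 0.11189.
P(node-c | evidence) = 0.00495 / 0.11189 ≈ 0.0442.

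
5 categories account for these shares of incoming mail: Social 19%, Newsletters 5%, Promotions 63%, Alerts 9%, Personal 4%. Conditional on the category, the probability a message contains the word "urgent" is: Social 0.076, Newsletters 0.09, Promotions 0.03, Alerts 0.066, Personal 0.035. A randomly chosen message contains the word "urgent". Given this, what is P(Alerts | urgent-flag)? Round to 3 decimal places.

Prior × likelihood for each hypothesis:
  Social: 0.19 × 0.076 = 0.01444
  Newsletters: 0.05 × 0.09 = 0.0045
  Promotions: 0.63 × 0.03 = 0.0189
  Alerts: 0.09 × 0.066 = 0.00594
  Personal: 0.04 × 0.035 = 0.0014
Sum = 0.04518.
P(Alerts | evidence) = 0.00594 / 0.04518 ≈ 0.131.

0.131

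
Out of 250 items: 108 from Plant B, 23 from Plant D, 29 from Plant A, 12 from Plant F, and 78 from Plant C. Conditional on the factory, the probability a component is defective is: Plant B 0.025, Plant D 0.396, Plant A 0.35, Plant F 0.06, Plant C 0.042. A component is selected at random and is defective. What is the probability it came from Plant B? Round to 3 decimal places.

0.104

Unnormalized posteriors (prior × likelihood):
  Plant B: 0.432 × 0.025 = 0.0108
  Plant D: 0.092 × 0.396 = 0.036432
  Plant A: 0.116 × 0.35 = 0.0406
  Plant F: 0.048 × 0.06 = 0.00288
  Plant C: 0.312 × 0.042 = 0.013104
Total = 0.103816.
P(Plant B | evidence) = 0.0108 / 0.103816 ≈ 0.104.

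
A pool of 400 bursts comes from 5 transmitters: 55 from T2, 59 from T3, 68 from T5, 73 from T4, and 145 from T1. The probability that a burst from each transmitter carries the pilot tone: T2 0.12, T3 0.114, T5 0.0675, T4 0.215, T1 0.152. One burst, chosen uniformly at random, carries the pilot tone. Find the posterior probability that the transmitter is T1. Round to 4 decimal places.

Compute prior × likelihood for every hypothesis:
  T2: 0.1375 × 0.12 = 0.0165
  T3: 0.1475 × 0.114 = 0.016815
  T5: 0.17 × 0.0675 = 0.011475
  T4: 0.1825 × 0.215 = 0.0392375
  T1: 0.3625 × 0.152 = 0.0551
Normalizing constant = 0.1391275.
P(T1 | evidence) = 0.0551 / 0.1391275 ≈ 0.3960.

0.3960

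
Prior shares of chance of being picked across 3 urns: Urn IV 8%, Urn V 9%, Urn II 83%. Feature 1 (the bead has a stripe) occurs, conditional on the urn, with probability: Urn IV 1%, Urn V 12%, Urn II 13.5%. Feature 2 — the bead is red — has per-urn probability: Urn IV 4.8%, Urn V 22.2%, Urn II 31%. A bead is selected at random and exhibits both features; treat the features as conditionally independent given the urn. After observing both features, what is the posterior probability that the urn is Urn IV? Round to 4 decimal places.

0.0010

Unnormalized posteriors (prior × likelihood):
  Urn IV: 0.08 × 0.01 × 0.048 = 0.0000384
  Urn V: 0.09 × 0.12 × 0.222 = 0.0023976
  Urn II: 0.83 × 0.135 × 0.31 = 0.0347355
Normalizing constant = 0.0371715.
P(Urn IV | evidence) = 0.0000384 / 0.0371715 ≈ 0.0010.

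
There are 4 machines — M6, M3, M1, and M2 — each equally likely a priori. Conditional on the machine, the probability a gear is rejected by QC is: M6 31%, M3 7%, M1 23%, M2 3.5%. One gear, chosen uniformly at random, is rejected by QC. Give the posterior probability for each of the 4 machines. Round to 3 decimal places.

M6 0.481, M3 0.109, M1 0.357, M2 0.054

With a uniform prior (1/4 each), posterior ∝ likelihood:
  M6: 0.31
  M3: 0.07
  M1: 0.23
  M2: 0.035
Total = 0.645.
P(M6 | rejected) = 0.31/0.645 ≈ 0.481
P(M3 | rejected) = 0.07/0.645 ≈ 0.109
P(M1 | rejected) = 0.23/0.645 ≈ 0.357
P(M2 | rejected) = 0.035/0.645 ≈ 0.054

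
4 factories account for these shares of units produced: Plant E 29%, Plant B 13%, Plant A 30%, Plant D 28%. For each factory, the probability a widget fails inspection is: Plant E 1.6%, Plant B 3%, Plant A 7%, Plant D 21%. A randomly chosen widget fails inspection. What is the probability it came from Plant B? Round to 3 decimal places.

0.044

Unnormalized posteriors (prior × likelihood):
  Plant E: 0.29 × 0.016 = 0.00464
  Plant B: 0.13 × 0.03 = 0.0039
  Plant A: 0.3 × 0.07 = 0.021
  Plant D: 0.28 × 0.21 = 0.0588
Total = 0.08834.
P(Plant B | evidence) = 0.0039 / 0.08834 ≈ 0.044.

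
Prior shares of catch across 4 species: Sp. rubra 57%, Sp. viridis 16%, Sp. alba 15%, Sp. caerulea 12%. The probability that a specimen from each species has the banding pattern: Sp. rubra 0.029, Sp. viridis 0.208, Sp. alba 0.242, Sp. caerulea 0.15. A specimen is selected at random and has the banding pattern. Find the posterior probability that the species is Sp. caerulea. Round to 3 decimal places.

0.173

Compute prior × likelihood for every hypothesis:
  Sp. rubra: 0.57 × 0.029 = 0.01653
  Sp. viridis: 0.16 × 0.208 = 0.03328
  Sp. alba: 0.15 × 0.242 = 0.0363
  Sp. caerulea: 0.12 × 0.15 = 0.018
Normalizing constant = 0.10411.
P(Sp. caerulea | evidence) = 0.018 / 0.10411 ≈ 0.173.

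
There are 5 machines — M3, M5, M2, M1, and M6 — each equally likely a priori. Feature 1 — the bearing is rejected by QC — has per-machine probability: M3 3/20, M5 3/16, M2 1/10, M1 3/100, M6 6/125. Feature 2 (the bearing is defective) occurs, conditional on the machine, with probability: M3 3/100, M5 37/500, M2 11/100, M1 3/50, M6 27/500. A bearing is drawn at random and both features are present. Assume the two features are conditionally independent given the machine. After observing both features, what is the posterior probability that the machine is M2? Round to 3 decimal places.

0.326

With a uniform prior (1/5 each), posterior ∝ likelihood:
  M3: 0.15 × 0.03 = 0.0045
  M5: 0.1875 × 0.074 = 0.013875
  M2: 0.1 × 0.11 = 0.011
  M1: 0.03 × 0.06 = 0.0018
  M6: 0.048 × 0.054 = 0.002592
Total = 0.033767.
P(M2 | evidence) = 0.011 / 0.033767 ≈ 0.326.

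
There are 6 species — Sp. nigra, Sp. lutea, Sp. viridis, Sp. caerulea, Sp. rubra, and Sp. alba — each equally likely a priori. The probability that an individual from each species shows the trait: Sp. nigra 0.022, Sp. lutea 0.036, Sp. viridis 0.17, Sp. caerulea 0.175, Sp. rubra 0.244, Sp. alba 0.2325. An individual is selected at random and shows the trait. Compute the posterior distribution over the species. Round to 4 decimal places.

Since the prior is uniform, the posterior is proportional to the likelihood:
  Sp. nigra: 0.022
  Sp. lutea: 0.036
  Sp. viridis: 0.17
  Sp. caerulea: 0.175
  Sp. rubra: 0.244
  Sp. alba: 0.2325
Sum = 0.8795.
P(Sp. nigra | trait) = 0.022/0.8795 ≈ 0.0250
P(Sp. lutea | trait) = 0.036/0.8795 ≈ 0.0409
P(Sp. viridis | trait) = 0.17/0.8795 ≈ 0.1933
P(Sp. caerulea | trait) = 0.175/0.8795 ≈ 0.1990
P(Sp. rubra | trait) = 0.244/0.8795 ≈ 0.2774
P(Sp. alba | trait) = 0.2325/0.8795 ≈ 0.2644
(Check: 0.0250+0.0409+0.1933+0.1990+0.2774+0.2644 = 1.0000.)

Sp. nigra 0.0250, Sp. lutea 0.0409, Sp. viridis 0.1933, Sp. caerulea 0.1990, Sp. rubra 0.2774, Sp. alba 0.2644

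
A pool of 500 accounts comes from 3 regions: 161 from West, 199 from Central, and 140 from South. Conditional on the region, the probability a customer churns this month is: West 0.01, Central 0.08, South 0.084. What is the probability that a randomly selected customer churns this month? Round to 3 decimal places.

0.059

Compute prior × likelihood for every hypothesis:
  West: 0.322 × 0.01 = 0.00322
  Central: 0.398 × 0.08 = 0.03184
  South: 0.28 × 0.084 = 0.02352
P(churn) = 0.00322 + 0.03184 + 0.02352 = 0.05858 → 0.059.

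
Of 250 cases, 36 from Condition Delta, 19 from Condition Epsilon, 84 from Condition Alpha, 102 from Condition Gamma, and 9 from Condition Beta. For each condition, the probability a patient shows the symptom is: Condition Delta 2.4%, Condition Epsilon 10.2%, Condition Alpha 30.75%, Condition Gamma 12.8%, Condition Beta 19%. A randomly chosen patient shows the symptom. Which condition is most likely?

By Bayes' rule, posterior ∝ prior × likelihood:
  Condition Delta: 0.144 × 0.024 = 0.003456
  Condition Epsilon: 0.076 × 0.102 = 0.007752
  Condition Alpha: 0.336 × 0.3075 = 0.10332
  Condition Gamma: 0.408 × 0.128 = 0.052224
  Condition Beta: 0.036 × 0.19 = 0.00684
Normalizing constant = 0.173592.
Largest term belongs to Condition Alpha, so Condition Alpha is most probable.

Condition Alpha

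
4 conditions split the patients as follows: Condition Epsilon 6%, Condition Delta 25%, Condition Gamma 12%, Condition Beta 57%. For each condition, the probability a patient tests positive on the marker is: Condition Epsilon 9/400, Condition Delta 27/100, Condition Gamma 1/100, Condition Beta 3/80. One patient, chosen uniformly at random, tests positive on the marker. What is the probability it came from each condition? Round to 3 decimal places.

By Bayes' rule, posterior ∝ prior × likelihood:
  Condition Epsilon: 0.06 × 0.0225 = 0.00135
  Condition Delta: 0.25 × 0.27 = 0.0675
  Condition Gamma: 0.12 × 0.01 = 0.0012
  Condition Beta: 0.57 × 0.0375 = 0.021375
Sum = 0.091425.
P(Condition Epsilon | marker-positive) = 0.00135/0.091425 ≈ 0.015
P(Condition Delta | marker-positive) = 0.0675/0.091425 ≈ 0.738
P(Condition Gamma | marker-positive) = 0.0012/0.091425 ≈ 0.013
P(Condition Beta | marker-positive) = 0.021375/0.091425 ≈ 0.234
(Check: 0.015+0.738+0.013+0.234 = 1.000.)

Condition Epsilon 0.015, Condition Delta 0.738, Condition Gamma 0.013, Condition Beta 0.234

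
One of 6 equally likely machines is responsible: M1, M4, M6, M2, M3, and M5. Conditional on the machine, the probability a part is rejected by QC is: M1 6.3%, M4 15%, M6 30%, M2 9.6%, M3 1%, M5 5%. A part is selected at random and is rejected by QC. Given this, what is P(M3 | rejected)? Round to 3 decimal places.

0.015

With a uniform prior (1/6 each), posterior ∝ likelihood:
  M1: 0.063
  M4: 0.15
  M6: 0.3
  M2: 0.096
  M3: 0.01
  M5: 0.05
Total = 0.669.
P(M3 | evidence) = 0.01 / 0.669 ≈ 0.015.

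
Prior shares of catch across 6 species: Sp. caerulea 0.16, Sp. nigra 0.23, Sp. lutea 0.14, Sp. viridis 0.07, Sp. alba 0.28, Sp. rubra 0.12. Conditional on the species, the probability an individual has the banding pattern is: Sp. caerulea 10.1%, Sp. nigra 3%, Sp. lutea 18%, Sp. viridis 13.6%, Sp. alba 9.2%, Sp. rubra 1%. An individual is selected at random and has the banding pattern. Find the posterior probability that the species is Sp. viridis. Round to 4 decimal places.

0.1123

Compute prior × likelihood for every hypothesis:
  Sp. caerulea: 0.16 × 0.101 = 0.01616
  Sp. nigra: 0.23 × 0.03 = 0.0069
  Sp. lutea: 0.14 × 0.18 = 0.0252
  Sp. viridis: 0.07 × 0.136 = 0.00952
  Sp. alba: 0.28 × 0.092 = 0.02576
  Sp. rubra: 0.12 × 0.01 = 0.0012
Normalizing constant = 0.08474.
P(Sp. viridis | evidence) = 0.00952 / 0.08474 ≈ 0.1123.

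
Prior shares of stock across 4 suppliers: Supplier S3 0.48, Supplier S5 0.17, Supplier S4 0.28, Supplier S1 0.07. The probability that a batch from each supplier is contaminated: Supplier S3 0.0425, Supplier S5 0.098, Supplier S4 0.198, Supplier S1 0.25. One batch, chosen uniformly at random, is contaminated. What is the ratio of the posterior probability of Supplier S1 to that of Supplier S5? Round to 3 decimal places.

1.050

Prior × likelihood for each hypothesis:
  Supplier S3: 0.48 × 0.0425 = 0.0204
  Supplier S5: 0.17 × 0.098 = 0.01666
  Supplier S4: 0.28 × 0.198 = 0.05544
  Supplier S1: 0.07 × 0.25 = 0.0175
Total = 0.11.
The ratio is 0.0175 / 0.01666 (the normalizer cancels) = 1.050.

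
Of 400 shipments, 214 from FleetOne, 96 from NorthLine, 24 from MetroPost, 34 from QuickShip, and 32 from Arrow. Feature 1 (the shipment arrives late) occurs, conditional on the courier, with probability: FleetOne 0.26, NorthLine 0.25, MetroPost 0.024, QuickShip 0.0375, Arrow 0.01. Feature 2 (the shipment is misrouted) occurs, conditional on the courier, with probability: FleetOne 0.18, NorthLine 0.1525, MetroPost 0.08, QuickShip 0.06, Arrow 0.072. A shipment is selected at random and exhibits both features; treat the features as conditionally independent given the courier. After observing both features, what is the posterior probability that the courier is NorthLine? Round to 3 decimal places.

0.265

Compute prior × likelihood for every hypothesis:
  FleetOne: 0.535 × 0.26 × 0.18 = 0.025038
  NorthLine: 0.24 × 0.25 × 0.1525 = 0.00915
  MetroPost: 0.06 × 0.024 × 0.08 = 0.0001152
  QuickShip: 0.085 × 0.0375 × 0.06 = 0.00019125
  Arrow: 0.08 × 0.01 × 0.072 = 0.0000576
Total = 0.03455205.
P(NorthLine | evidence) = 0.00915 / 0.03455205 ≈ 0.265.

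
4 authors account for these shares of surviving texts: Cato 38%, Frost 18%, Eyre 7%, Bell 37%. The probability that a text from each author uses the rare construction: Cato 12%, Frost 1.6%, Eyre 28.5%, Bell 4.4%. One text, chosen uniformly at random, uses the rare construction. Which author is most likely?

Unnormalized posteriors (prior × likelihood):
  Cato: 0.38 × 0.12 = 0.0456
  Frost: 0.18 × 0.016 = 0.00288
  Eyre: 0.07 × 0.285 = 0.01995
  Bell: 0.37 × 0.044 = 0.01628
Total = 0.08471.
Largest term belongs to Cato, so Cato is most probable.

Cato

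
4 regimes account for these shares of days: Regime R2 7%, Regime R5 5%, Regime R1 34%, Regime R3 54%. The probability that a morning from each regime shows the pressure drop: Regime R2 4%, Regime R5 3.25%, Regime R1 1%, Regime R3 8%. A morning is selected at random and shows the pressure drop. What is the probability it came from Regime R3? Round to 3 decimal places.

0.847

Compute prior × likelihood for every hypothesis:
  Regime R2: 0.07 × 0.04 = 0.0028
  Regime R5: 0.05 × 0.0325 = 0.001625
  Regime R1: 0.34 × 0.01 = 0.0034
  Regime R3: 0.54 × 0.08 = 0.0432
Sum = 0.051025.
P(Regime R3 | evidence) = 0.0432 / 0.051025 ≈ 0.847.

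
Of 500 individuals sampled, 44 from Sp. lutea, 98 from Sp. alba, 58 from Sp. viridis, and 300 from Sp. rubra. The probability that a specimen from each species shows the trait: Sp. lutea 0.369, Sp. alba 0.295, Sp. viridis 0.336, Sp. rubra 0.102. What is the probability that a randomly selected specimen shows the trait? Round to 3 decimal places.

Unnormalized posteriors (prior × likelihood):
  Sp. lutea: 0.088 × 0.369 = 0.032472
  Sp. alba: 0.196 × 0.295 = 0.05782
  Sp. viridis: 0.116 × 0.336 = 0.038976
  Sp. rubra: 0.6 × 0.102 = 0.0612
P(trait) = 0.032472 + 0.05782 + 0.038976 + 0.0612 = 0.190468 → 0.190.

0.190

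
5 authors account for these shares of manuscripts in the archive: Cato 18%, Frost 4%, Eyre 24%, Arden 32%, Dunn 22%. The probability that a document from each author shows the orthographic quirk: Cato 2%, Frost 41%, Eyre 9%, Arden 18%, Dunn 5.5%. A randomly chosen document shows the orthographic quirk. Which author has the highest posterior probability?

Arden

Unnormalized posteriors (prior × likelihood):
  Cato: 0.18 × 0.02 = 0.0036
  Frost: 0.04 × 0.41 = 0.0164
  Eyre: 0.24 × 0.09 = 0.0216
  Arden: 0.32 × 0.18 = 0.0576
  Dunn: 0.22 × 0.055 = 0.0121
Total = 0.1113.
Largest term belongs to Arden, so Arden is most probable.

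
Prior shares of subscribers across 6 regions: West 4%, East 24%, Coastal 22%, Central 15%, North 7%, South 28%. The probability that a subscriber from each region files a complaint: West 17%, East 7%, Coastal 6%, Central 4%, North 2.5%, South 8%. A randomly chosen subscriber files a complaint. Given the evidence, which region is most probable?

South

Compute prior × likelihood for every hypothesis:
  West: 0.04 × 0.17 = 0.0068
  East: 0.24 × 0.07 = 0.0168
  Coastal: 0.22 × 0.06 = 0.0132
  Central: 0.15 × 0.04 = 0.006
  North: 0.07 × 0.025 = 0.00175
  South: 0.28 × 0.08 = 0.0224
Sum = 0.06695.
Largest term belongs to South, so South is most probable.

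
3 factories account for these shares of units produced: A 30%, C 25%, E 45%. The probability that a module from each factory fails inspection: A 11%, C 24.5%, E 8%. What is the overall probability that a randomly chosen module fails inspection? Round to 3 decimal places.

0.130

Prior × likelihood for each hypothesis:
  A: 0.3 × 0.11 = 0.033
  C: 0.25 × 0.245 = 0.06125
  E: 0.45 × 0.08 = 0.036
P(nonconforming) = 0.033 + 0.06125 + 0.036 = 0.13025 → 0.130.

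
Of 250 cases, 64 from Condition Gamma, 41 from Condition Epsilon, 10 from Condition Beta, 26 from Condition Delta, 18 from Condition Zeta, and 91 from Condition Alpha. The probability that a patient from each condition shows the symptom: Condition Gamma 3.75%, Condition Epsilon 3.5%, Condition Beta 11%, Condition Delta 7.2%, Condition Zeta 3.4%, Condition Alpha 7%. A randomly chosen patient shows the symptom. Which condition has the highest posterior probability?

Compute prior × likelihood for every hypothesis:
  Condition Gamma: 0.256 × 0.0375 = 0.0096
  Condition Epsilon: 0.164 × 0.035 = 0.00574
  Condition Beta: 0.04 × 0.11 = 0.0044
  Condition Delta: 0.104 × 0.072 = 0.007488
  Condition Zeta: 0.072 × 0.034 = 0.002448
  Condition Alpha: 0.364 × 0.07 = 0.02548
Normalizing constant = 0.055156.
Largest term belongs to Condition Alpha, so Condition Alpha is most probable.

Condition Alpha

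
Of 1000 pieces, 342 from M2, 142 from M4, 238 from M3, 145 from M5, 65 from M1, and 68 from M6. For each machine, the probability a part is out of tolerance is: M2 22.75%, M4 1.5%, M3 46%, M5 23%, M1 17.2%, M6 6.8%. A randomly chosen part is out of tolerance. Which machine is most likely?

M3

Prior × likelihood for each hypothesis:
  M2: 0.342 × 0.2275 = 0.077805
  M4: 0.142 × 0.015 = 0.00213
  M3: 0.238 × 0.46 = 0.10948
  M5: 0.145 × 0.23 = 0.03335
  M1: 0.065 × 0.172 = 0.01118
  M6: 0.068 × 0.068 = 0.004624
Total = 0.238569.
Largest term belongs to M3, so M3 is most probable.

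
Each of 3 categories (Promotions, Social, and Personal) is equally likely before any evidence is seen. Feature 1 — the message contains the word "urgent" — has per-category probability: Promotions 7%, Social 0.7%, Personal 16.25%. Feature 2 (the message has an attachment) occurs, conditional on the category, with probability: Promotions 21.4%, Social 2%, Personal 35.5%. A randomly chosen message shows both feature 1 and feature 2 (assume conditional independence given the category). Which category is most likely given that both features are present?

With a uniform prior (1/3 each), posterior ∝ likelihood:
  Promotions: 0.07 × 0.214 = 0.01498
  Social: 0.007 × 0.02 = 0.00014
  Personal: 0.1625 × 0.355 = 0.0576875
Sum = 0.0728075.
Largest term belongs to Personal, so Personal is most probable.

Personal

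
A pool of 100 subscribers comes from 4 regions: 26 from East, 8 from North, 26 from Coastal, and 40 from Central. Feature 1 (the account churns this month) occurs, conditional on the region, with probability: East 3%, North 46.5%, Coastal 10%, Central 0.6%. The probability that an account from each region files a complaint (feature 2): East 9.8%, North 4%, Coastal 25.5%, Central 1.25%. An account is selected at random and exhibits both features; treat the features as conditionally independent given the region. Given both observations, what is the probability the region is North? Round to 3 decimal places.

0.167

Unnormalized posteriors (prior × likelihood):
  East: 0.26 × 0.03 × 0.098 = 0.0007644
  North: 0.08 × 0.465 × 0.04 = 0.001488
  Coastal: 0.26 × 0.1 × 0.255 = 0.00663
  Central: 0.4 × 0.006 × 0.0125 = 0.00003
Sum = 0.0089124.
P(North | evidence) = 0.001488 / 0.0089124 ≈ 0.167.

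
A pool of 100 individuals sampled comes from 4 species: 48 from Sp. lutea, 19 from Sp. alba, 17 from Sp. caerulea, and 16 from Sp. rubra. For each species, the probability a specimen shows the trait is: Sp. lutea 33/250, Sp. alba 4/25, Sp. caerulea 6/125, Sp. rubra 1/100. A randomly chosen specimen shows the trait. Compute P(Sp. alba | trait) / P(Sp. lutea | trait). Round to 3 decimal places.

0.480

Unnormalized posteriors (prior × likelihood):
  Sp. lutea: 0.48 × 0.132 = 0.06336
  Sp. alba: 0.19 × 0.16 = 0.0304
  Sp. caerulea: 0.17 × 0.048 = 0.00816
  Sp. rubra: 0.16 × 0.01 = 0.0016
Total = 0.10352.
The ratio is 0.0304 / 0.06336 (the normalizer cancels) = 0.480.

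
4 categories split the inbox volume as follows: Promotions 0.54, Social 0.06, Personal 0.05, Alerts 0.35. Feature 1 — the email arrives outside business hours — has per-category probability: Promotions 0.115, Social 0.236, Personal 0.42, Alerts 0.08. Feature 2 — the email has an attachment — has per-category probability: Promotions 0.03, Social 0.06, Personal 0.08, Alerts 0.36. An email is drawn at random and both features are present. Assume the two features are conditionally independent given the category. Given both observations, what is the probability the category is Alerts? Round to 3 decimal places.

0.696

Compute prior × likelihood for every hypothesis:
  Promotions: 0.54 × 0.115 × 0.03 = 0.001863
  Social: 0.06 × 0.236 × 0.06 = 0.0008496
  Personal: 0.05 × 0.42 × 0.08 = 0.00168
  Alerts: 0.35 × 0.08 × 0.36 = 0.01008
Normalizing constant = 0.0144726.
P(Alerts | evidence) = 0.01008 / 0.0144726 ≈ 0.696.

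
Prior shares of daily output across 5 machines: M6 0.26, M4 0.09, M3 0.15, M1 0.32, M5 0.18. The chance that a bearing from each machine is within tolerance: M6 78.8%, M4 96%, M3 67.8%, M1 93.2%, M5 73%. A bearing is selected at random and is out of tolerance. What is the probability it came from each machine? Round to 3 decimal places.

M6 0.311, M4 0.020, M3 0.272, M1 0.123, M5 0.274

Taking complements, P(oversize | each) = M6 0.212, M4 0.04, M3 0.322, M1 0.068, M5 0.27.
Compute prior × likelihood for every hypothesis:
  M6: 0.26 × 0.212 = 0.05512
  M4: 0.09 × 0.04 = 0.0036
  M3: 0.15 × 0.322 = 0.0483
  M1: 0.32 × 0.068 = 0.02176
  M5: 0.18 × 0.27 = 0.0486
Sum = 0.17738.
P(M6 | oversize) = 0.05512/0.17738 ≈ 0.311
P(M4 | oversize) = 0.0036/0.17738 ≈ 0.020
P(M3 | oversize) = 0.0483/0.17738 ≈ 0.272
P(M1 | oversize) = 0.02176/0.17738 ≈ 0.123
P(M5 | oversize) = 0.0486/0.17738 ≈ 0.274
(Check: 0.311+0.020+0.272+0.123+0.274 = 1.000.)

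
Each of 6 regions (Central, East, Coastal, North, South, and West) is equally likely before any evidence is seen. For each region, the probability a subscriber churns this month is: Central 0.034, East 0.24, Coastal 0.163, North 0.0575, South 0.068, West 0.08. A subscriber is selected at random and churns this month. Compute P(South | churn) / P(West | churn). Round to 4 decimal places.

Since the prior is uniform, the posterior is proportional to the likelihood:
  Central: 0.034
  East: 0.24
  Coastal: 0.163
  North: 0.0575
  South: 0.068
  West: 0.08
Sum = 0.6425.
The ratio is 0.068 / 0.08 (the normalizer cancels) = 0.8500.

0.8500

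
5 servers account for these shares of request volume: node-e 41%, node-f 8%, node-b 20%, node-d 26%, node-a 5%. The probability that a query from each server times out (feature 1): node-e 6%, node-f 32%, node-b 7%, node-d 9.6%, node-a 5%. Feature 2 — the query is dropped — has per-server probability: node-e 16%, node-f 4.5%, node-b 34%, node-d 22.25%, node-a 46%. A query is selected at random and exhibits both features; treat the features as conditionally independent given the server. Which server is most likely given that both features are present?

node-d

Prior × likelihood for each hypothesis:
  node-e: 0.41 × 0.06 × 0.16 = 0.003936
  node-f: 0.08 × 0.32 × 0.045 = 0.001152
  node-b: 0.2 × 0.07 × 0.34 = 0.00476
  node-d: 0.26 × 0.096 × 0.2225 = 0.0055536
  node-a: 0.05 × 0.05 × 0.46 = 0.00115
Total = 0.0165516.
Largest term belongs to node-d, so node-d is most probable.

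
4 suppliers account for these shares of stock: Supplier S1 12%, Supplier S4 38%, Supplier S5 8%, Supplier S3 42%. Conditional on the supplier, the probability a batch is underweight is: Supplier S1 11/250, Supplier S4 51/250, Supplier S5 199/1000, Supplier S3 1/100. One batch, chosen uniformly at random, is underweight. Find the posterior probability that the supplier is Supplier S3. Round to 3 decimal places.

Unnormalized posteriors (prior × likelihood):
  Supplier S1: 0.12 × 0.044 = 0.00528
  Supplier S4: 0.38 × 0.204 = 0.07752
  Supplier S5: 0.08 × 0.199 = 0.01592
  Supplier S3: 0.42 × 0.01 = 0.0042
Normalizing constant = 0.10292.
P(Supplier S3 | evidence) = 0.0042 / 0.10292 ≈ 0.041.

0.041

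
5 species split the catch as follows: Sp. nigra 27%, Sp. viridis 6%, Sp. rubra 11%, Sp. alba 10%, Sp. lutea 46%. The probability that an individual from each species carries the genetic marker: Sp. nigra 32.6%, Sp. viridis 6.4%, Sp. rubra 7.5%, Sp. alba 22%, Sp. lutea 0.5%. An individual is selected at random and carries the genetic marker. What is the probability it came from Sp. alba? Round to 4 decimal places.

0.1768

By Bayes' rule, posterior ∝ prior × likelihood:
  Sp. nigra: 0.27 × 0.326 = 0.08802
  Sp. viridis: 0.06 × 0.064 = 0.00384
  Sp. rubra: 0.11 × 0.075 = 0.00825
  Sp. alba: 0.1 × 0.22 = 0.022
  Sp. lutea: 0.46 × 0.005 = 0.0023
Total = 0.12441.
P(Sp. alba | evidence) = 0.022 / 0.12441 ≈ 0.1768.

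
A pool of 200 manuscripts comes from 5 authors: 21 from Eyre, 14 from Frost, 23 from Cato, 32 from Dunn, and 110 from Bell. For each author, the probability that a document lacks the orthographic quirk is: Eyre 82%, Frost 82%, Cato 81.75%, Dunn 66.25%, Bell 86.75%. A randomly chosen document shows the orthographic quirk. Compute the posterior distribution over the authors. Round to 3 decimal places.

Taking complements, P(quirk | each) = Eyre 0.18, Frost 0.18, Cato 0.1825, Dunn 0.3375, Bell 0.1325.
Prior × likelihood for each hypothesis:
  Eyre: 0.105 × 0.18 = 0.0189
  Frost: 0.07 × 0.18 = 0.0126
  Cato: 0.115 × 0.1825 = 0.0209875
  Dunn: 0.16 × 0.3375 = 0.054
  Bell: 0.55 × 0.1325 = 0.072875
Total = 0.1793625.
P(Eyre | quirk) = 0.0189/0.1793625 ≈ 0.105
P(Frost | quirk) = 0.0126/0.1793625 ≈ 0.070
P(Cato | quirk) = 0.0209875/0.1793625 ≈ 0.117
P(Dunn | quirk) = 0.054/0.1793625 ≈ 0.301
P(Bell | quirk) = 0.072875/0.1793625 ≈ 0.406
(Check: 0.105+0.070+0.117+0.301+0.406 = 0.999.)

Eyre 0.105, Frost 0.070, Cato 0.117, Dunn 0.301, Bell 0.406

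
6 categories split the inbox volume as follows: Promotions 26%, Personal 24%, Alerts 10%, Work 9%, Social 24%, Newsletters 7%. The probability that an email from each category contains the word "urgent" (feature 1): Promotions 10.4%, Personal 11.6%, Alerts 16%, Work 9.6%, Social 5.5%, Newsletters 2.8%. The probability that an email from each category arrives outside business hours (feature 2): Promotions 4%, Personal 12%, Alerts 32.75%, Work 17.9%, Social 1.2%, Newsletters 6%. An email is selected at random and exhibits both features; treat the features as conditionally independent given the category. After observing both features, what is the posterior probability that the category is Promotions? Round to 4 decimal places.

Prior × likelihood for each hypothesis:
  Promotions: 0.26 × 0.104 × 0.04 = 0.0010816
  Personal: 0.24 × 0.116 × 0.12 = 0.0033408
  Alerts: 0.1 × 0.16 × 0.3275 = 0.00524
  Work: 0.09 × 0.096 × 0.179 = 0.00154656
  Social: 0.24 × 0.055 × 0.012 = 0.0001584
  Newsletters: 0.07 × 0.028 × 0.06 = 0.0001176
Sum = 0.01148496.
P(Promotions | evidence) = 0.0010816 / 0.01148496 ≈ 0.0942.

0.0942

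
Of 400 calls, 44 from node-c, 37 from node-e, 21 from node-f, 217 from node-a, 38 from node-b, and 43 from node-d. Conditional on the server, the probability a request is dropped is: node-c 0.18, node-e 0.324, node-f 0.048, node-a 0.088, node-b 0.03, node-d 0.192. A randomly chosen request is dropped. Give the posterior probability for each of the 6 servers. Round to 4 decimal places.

node-c 0.1603, node-e 0.2426, node-f 0.0204, node-a 0.3865, node-b 0.0231, node-d 0.1671

Unnormalized posteriors (prior × likelihood):
  node-c: 0.11 × 0.18 = 0.0198
  node-e: 0.0925 × 0.324 = 0.02997
  node-f: 0.0525 × 0.048 = 0.00252
  node-a: 0.5425 × 0.088 = 0.04774
  node-b: 0.095 × 0.03 = 0.00285
  node-d: 0.1075 × 0.192 = 0.02064
Total = 0.12352.
P(node-c | dropped) = 0.0198/0.12352 ≈ 0.1603
P(node-e | dropped) = 0.02997/0.12352 ≈ 0.2426
P(node-f | dropped) = 0.00252/0.12352 ≈ 0.0204
P(node-a | dropped) = 0.04774/0.12352 ≈ 0.3865
P(node-b | dropped) = 0.00285/0.12352 ≈ 0.0231
P(node-d | dropped) = 0.02064/0.12352 ≈ 0.1671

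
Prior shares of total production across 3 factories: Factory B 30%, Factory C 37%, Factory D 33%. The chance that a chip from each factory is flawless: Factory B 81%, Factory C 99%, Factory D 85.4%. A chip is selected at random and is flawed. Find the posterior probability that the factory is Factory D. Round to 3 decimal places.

Taking complements, P(flawed | each) = Factory B 0.19, Factory C 0.01, Factory D 0.146.
Unnormalized posteriors (prior × likelihood):
  Factory B: 0.3 × 0.19 = 0.057
  Factory C: 0.37 × 0.01 = 0.0037
  Factory D: 0.33 × 0.146 = 0.04818
Total = 0.10888.
P(Factory D | evidence) = 0.04818 / 0.10888 ≈ 0.443.

0.443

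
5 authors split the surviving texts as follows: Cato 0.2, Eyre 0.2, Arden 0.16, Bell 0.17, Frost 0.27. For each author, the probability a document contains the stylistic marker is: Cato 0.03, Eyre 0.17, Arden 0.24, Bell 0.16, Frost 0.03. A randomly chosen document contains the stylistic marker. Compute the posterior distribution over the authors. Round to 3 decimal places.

Cato 0.053, Eyre 0.299, Arden 0.338, Bell 0.239, Frost 0.071

Compute prior × likelihood for every hypothesis:
  Cato: 0.2 × 0.03 = 0.006
  Eyre: 0.2 × 0.17 = 0.034
  Arden: 0.16 × 0.24 = 0.0384
  Bell: 0.17 × 0.16 = 0.0272
  Frost: 0.27 × 0.03 = 0.0081
Normalizing constant = 0.1137.
P(Cato | marker) = 0.006/0.1137 ≈ 0.053
P(Eyre | marker) = 0.034/0.1137 ≈ 0.299
P(Arden | marker) = 0.0384/0.1137 ≈ 0.338
P(Bell | marker) = 0.0272/0.1137 ≈ 0.239
P(Frost | marker) = 0.0081/0.1137 ≈ 0.071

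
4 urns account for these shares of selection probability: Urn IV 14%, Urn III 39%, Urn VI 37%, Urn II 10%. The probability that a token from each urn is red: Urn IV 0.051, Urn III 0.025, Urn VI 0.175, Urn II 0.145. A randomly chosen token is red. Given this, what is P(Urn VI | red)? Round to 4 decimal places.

Compute prior × likelihood for every hypothesis:
  Urn IV: 0.14 × 0.051 = 0.00714
  Urn III: 0.39 × 0.025 = 0.00975
  Urn VI: 0.37 × 0.175 = 0.06475
  Urn II: 0.1 × 0.145 = 0.0145
Normalizing constant = 0.09614.
P(Urn VI | evidence) = 0.06475 / 0.09614 ≈ 0.6735.

0.6735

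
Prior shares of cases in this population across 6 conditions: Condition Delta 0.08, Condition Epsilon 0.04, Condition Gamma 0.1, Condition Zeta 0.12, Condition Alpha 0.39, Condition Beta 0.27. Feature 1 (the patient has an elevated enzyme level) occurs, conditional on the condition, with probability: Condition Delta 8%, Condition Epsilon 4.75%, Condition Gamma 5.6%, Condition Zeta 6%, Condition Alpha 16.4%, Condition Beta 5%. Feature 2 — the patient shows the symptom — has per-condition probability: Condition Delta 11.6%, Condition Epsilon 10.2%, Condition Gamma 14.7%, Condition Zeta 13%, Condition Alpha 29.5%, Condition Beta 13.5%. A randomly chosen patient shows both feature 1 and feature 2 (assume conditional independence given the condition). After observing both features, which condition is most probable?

Compute prior × likelihood for every hypothesis:
  Condition Delta: 0.08 × 0.08 × 0.116 = 0.0007424
  Condition Epsilon: 0.04 × 0.0475 × 0.102 = 0.0001938
  Condition Gamma: 0.1 × 0.056 × 0.147 = 0.0008232
  Condition Zeta: 0.12 × 0.06 × 0.13 = 0.000936
  Condition Alpha: 0.39 × 0.164 × 0.295 = 0.0188682
  Condition Beta: 0.27 × 0.05 × 0.135 = 0.0018225
Total = 0.0233861.
Largest term belongs to Condition Alpha, so Condition Alpha is most probable.

Condition Alpha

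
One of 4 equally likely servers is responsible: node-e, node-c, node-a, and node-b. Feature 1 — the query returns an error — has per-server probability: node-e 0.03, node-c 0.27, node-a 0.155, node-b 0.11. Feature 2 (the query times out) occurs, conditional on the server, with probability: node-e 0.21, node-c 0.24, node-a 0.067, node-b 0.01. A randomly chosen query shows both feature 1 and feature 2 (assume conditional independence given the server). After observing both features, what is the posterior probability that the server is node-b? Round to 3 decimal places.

0.013

With a uniform prior (1/4 each), posterior ∝ likelihood:
  node-e: 0.03 × 0.21 = 0.0063
  node-c: 0.27 × 0.24 = 0.0648
  node-a: 0.155 × 0.067 = 0.010385
  node-b: 0.11 × 0.01 = 0.0011
Normalizing constant = 0.082585.
P(node-b | evidence) = 0.0011 / 0.082585 ≈ 0.013.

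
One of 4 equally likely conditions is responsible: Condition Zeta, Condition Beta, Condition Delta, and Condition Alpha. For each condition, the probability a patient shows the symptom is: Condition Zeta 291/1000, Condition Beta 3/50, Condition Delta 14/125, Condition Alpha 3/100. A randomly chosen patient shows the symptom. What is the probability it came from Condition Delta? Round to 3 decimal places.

Since the prior is uniform, the posterior is proportional to the likelihood:
  Condition Zeta: 0.291
  Condition Beta: 0.06
  Condition Delta: 0.112
  Condition Alpha: 0.03
Normalizing constant = 0.493.
P(Condition Delta | evidence) = 0.112 / 0.493 ≈ 0.227.

0.227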